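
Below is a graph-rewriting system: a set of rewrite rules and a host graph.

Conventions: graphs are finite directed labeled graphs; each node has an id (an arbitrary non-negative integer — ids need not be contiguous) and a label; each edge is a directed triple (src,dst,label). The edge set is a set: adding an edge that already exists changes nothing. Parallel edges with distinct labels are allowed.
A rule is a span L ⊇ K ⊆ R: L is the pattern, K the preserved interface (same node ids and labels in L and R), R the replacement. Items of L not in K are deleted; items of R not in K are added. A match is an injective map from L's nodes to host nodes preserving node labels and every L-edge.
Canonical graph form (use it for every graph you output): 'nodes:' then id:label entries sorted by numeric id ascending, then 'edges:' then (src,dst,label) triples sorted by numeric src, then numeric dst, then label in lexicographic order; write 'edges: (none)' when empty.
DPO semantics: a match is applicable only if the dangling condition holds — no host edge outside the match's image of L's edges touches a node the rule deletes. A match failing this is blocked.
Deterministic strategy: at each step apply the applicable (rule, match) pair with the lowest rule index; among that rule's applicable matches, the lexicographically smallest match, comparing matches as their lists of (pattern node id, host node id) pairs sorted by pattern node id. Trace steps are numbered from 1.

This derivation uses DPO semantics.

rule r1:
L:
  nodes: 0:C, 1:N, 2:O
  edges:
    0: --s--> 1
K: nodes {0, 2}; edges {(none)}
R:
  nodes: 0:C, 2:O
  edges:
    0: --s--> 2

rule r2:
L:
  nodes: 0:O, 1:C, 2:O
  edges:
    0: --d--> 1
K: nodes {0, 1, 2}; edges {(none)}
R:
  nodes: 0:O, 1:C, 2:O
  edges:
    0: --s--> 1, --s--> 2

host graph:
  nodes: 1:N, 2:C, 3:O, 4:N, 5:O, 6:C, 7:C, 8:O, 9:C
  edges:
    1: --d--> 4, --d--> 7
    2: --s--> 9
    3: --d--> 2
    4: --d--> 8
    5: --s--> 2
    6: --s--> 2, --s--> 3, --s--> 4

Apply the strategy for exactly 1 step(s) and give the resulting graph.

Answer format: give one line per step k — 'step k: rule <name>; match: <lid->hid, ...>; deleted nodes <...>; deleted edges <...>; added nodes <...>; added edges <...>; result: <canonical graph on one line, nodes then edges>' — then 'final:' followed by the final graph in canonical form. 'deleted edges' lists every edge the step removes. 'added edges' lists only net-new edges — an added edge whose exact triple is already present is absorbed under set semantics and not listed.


step 1: rule r2; match: 0->3, 1->2, 2->5; deleted nodes (none); deleted edges (3,2,d); added nodes (none); added edges (3,2,s); (3,5,s); result: nodes: 1:N, 2:C, 3:O, 4:N, 5:O, 6:C, 7:C, 8:O, 9:C edges: (1,4,d); (1,7,d); (2,9,s); (3,2,s); (3,5,s); (4,8,d); (5,2,s); (6,2,s); (6,3,s); (6,4,s)
final:
nodes: 1:N, 2:C, 3:O, 4:N, 5:O, 6:C, 7:C, 8:O, 9:C
edges: (1,4,d); (1,7,d); (2,9,s); (3,2,s); (3,5,s); (4,8,d); (5,2,s); (6,2,s); (6,3,s); (6,4,s)


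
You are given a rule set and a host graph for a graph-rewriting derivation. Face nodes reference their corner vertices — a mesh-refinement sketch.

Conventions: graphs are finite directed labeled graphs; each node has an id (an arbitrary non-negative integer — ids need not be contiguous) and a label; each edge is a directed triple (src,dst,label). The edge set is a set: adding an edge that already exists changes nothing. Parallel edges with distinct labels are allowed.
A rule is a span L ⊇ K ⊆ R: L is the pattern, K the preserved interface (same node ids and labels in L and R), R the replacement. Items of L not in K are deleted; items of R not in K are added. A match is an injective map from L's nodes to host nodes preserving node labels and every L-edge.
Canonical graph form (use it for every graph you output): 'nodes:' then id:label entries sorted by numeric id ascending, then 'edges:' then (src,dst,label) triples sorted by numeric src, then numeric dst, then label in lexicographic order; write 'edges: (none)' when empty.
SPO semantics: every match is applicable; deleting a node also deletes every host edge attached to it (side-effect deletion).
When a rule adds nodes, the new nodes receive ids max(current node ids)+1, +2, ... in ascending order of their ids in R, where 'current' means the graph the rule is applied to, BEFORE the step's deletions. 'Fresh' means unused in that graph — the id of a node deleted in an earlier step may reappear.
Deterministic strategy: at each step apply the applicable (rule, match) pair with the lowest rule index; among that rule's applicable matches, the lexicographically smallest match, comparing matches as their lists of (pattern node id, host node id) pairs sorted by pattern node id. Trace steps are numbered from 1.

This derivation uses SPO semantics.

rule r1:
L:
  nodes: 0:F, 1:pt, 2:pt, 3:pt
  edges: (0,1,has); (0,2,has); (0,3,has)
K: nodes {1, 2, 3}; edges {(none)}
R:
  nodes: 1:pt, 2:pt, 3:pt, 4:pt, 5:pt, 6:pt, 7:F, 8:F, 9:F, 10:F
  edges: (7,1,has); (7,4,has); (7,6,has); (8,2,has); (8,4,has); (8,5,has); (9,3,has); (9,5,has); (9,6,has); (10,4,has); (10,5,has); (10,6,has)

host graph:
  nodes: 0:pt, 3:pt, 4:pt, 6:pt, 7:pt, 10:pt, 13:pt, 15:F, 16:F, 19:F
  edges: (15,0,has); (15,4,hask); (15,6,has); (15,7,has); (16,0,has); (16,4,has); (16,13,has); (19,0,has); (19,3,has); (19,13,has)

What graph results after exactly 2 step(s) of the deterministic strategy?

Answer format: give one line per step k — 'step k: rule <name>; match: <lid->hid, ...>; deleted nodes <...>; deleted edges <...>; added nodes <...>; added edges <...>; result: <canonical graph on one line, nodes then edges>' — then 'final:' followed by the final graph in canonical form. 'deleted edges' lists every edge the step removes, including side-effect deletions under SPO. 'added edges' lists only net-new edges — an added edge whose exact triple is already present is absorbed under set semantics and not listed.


step 1: rule r1; match: 0->15, 1->0, 2->6, 3->7; deleted nodes 15; deleted edges (15,0,has); (15,4,hask); (15,6,has); (15,7,has); added nodes 20, 21, 22, 23, 24, 25, 26; added edges (23,0,has); (23,20,has); (23,22,has); (24,6,has); (24,20,has); (24,21,has); (25,7,has); (25,21,has); (25,22,has); (26,20,has); (26,21,has); (26,22,has); result: nodes: 0:pt, 3:pt, 4:pt, 6:pt, 7:pt, 10:pt, 13:pt, 16:F, 19:F, 20:pt, 21:pt, 22:pt, 23:F, 24:F, 25:F, 26:F edges: (16,0,has); (16,4,has); (16,13,has); (19,0,has); (19,3,has); (19,13,has); (23,0,has); (23,20,has); (23,22,has); (24,6,has); (24,20,has); (24,21,has); (25,7,has); (25,21,has); (25,22,has); (26,20,has); (26,21,has); (26,22,has)
step 2: rule r1; match: 0->16, 1->0, 2->4, 3->13; deleted nodes 16; deleted edges (16,0,has); (16,4,has); (16,13,has); added nodes 27, 28, 29, 30, 31, 32, 33; added edges (30,0,has); (30,27,has); (30,29,has); (31,4,has); (31,27,has); (31,28,has); (32,13,has); (32,28,has); (32,29,has); (33,27,has); (33,28,has); (33,29,has); result: nodes: 0:pt, 3:pt, 4:pt, 6:pt, 7:pt, 10:pt, 13:pt, 19:F, 20:pt, 21:pt, 22:pt, 23:F, 24:F, 25:F, 26:F, 27:pt, 28:pt, 29:pt, 30:F, 31:F, 32:F, 33:F edges: (19,0,has); (19,3,has); (19,13,has); (23,0,has); (23,20,has); (23,22,has); (24,6,has); (24,20,has); (24,21,has); (25,7,has); (25,21,has); (25,22,has); (26,20,has); (26,21,has); (26,22,has); (30,0,has); (30,27,has); (30,29,has); (31,4,has); (31,27,has); (31,28,has); (32,13,has); (32,28,has); (32,29,has); (33,27,has); (33,28,has); (33,29,has)
final:
nodes: 0:pt, 3:pt, 4:pt, 6:pt, 7:pt, 10:pt, 13:pt, 19:F, 20:pt, 21:pt, 22:pt, 23:F, 24:F, 25:F, 26:F, 27:pt, 28:pt, 29:pt, 30:F, 31:F, 32:F, 33:F
edges: (19,0,has); (19,3,has); (19,13,has); (23,0,has); (23,20,has); (23,22,has); (24,6,has); (24,20,has); (24,21,has); (25,7,has); (25,21,has); (25,22,has); (26,20,has); (26,21,has); (26,22,has); (30,0,has); (30,27,has); (30,29,has); (31,4,has); (31,27,has); (31,28,has); (32,13,has); (32,28,has); (32,29,has); (33,27,has); (33,28,has); (33,29,has)


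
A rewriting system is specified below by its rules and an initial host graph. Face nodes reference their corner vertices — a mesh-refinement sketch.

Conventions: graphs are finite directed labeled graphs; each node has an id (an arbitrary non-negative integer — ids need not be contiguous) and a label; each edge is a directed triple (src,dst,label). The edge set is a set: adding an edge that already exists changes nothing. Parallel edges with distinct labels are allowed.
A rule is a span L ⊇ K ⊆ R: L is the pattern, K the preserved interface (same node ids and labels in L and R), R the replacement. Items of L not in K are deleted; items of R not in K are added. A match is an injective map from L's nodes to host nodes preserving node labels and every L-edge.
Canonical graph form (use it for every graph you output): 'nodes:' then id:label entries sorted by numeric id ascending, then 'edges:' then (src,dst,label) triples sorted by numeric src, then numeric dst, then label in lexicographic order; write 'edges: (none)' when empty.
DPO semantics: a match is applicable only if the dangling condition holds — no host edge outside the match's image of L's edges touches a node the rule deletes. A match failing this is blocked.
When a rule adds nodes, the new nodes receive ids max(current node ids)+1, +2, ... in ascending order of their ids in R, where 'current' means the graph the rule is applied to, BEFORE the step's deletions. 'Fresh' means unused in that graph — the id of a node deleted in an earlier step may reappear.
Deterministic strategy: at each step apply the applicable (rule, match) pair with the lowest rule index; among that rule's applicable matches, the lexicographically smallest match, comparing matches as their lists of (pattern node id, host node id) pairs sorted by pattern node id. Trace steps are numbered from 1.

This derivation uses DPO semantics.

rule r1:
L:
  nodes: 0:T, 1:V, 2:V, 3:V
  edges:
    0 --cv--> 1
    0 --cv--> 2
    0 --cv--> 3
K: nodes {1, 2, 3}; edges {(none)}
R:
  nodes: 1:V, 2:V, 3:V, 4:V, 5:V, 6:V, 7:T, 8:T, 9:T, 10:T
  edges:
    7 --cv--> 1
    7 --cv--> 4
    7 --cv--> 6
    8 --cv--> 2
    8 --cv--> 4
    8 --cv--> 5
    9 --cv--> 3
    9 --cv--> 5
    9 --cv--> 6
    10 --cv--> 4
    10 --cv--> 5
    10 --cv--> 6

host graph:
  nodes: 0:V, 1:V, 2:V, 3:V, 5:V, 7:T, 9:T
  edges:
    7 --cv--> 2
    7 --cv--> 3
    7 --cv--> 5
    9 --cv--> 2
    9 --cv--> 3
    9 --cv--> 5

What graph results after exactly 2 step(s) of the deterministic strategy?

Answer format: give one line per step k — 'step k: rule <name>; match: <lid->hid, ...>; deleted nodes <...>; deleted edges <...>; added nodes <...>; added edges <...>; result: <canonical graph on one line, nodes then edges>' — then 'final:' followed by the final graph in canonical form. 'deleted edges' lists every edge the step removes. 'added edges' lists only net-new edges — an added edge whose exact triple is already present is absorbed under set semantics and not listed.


step 1: rule r1; match: 0->7, 1->2, 2->3, 3->5; deleted nodes 7; deleted edges (7,2,cv); (7,3,cv); (7,5,cv); added nodes 10, 11, 12, 13, 14, 15, 16; added edges (13,2,cv); (13,10,cv); (13,12,cv); (14,3,cv); (14,10,cv); (14,11,cv); (15,5,cv); (15,11,cv); (15,12,cv); (16,10,cv); (16,11,cv); (16,12,cv); result: nodes: 0:V, 1:V, 2:V, 3:V, 5:V, 9:T, 10:V, 11:V, 12:V, 13:T, 14:T, 15:T, 16:T edges: (9,2,cv); (9,3,cv); (9,5,cv); (13,2,cv); (13,10,cv); (13,12,cv); (14,3,cv); (14,10,cv); (14,11,cv); (15,5,cv); (15,11,cv); (15,12,cv); (16,10,cv); (16,11,cv); (16,12,cv)
step 2: rule r1; match: 0->9, 1->2, 2->3, 3->5; deleted nodes 9; deleted edges (9,2,cv); (9,3,cv); (9,5,cv); added nodes 17, 18, 19, 20, 21, 22, 23; added edges (20,2,cv); (20,17,cv); (20,19,cv); (21,3,cv); (21,17,cv); (21,18,cv); (22,5,cv); (22,18,cv); (22,19,cv); (23,17,cv); (23,18,cv); (23,19,cv); result: nodes: 0:V, 1:V, 2:V, 3:V, 5:V, 10:V, 11:V, 12:V, 13:T, 14:T, 15:T, 16:T, 17:V, 18:V, 19:V, 20:T, 21:T, 22:T, 23:T edges: (13,2,cv); (13,10,cv); (13,12,cv); (14,3,cv); (14,10,cv); (14,11,cv); (15,5,cv); (15,11,cv); (15,12,cv); (16,10,cv); (16,11,cv); (16,12,cv); (20,2,cv); (20,17,cv); (20,19,cv); (21,3,cv); (21,17,cv); (21,18,cv); (22,5,cv); (22,18,cv); (22,19,cv); (23,17,cv); (23,18,cv); (23,19,cv)
final:
nodes: 0:V, 1:V, 2:V, 3:V, 5:V, 10:V, 11:V, 12:V, 13:T, 14:T, 15:T, 16:T, 17:V, 18:V, 19:V, 20:T, 21:T, 22:T, 23:T
edges: (13,2,cv); (13,10,cv); (13,12,cv); (14,3,cv); (14,10,cv); (14,11,cv); (15,5,cv); (15,11,cv); (15,12,cv); (16,10,cv); (16,11,cv); (16,12,cv); (20,2,cv); (20,17,cv); (20,19,cv); (21,3,cv); (21,17,cv); (21,18,cv); (22,5,cv); (22,18,cv); (22,19,cv); (23,17,cv); (23,18,cv); (23,19,cv)


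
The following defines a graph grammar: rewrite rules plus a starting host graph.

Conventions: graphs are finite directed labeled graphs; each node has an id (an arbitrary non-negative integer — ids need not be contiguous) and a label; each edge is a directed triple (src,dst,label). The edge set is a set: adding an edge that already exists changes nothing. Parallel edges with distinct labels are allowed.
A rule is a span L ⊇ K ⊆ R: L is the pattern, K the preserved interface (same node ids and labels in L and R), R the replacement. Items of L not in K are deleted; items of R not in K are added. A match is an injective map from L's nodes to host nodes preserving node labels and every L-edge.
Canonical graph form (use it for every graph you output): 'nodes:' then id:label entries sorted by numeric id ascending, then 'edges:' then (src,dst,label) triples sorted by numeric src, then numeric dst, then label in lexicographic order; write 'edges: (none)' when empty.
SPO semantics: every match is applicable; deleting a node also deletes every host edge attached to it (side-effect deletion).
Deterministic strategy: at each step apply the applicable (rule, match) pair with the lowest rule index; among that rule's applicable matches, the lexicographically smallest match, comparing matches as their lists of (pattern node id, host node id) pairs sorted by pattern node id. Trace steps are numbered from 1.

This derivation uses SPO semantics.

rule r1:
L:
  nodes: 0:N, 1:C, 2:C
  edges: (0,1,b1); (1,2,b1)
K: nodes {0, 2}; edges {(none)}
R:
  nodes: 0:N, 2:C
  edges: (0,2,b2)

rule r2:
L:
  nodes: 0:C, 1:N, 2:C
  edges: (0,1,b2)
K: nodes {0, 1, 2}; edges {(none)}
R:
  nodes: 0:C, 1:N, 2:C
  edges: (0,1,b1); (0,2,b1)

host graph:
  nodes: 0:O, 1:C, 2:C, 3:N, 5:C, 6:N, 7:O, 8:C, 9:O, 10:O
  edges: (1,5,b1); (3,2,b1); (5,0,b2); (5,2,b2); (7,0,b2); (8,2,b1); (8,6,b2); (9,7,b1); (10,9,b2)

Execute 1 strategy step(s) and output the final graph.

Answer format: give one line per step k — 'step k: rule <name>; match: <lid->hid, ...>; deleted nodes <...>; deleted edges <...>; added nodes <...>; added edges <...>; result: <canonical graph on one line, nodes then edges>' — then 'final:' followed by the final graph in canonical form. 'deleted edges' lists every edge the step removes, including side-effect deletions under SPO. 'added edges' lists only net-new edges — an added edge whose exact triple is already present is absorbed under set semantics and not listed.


step 1: rule r2; match: 0->8, 1->6, 2->1; deleted nodes (none); deleted edges (8,6,b2); added nodes (none); added edges (8,1,b1); (8,6,b1); result: nodes: 0:O, 1:C, 2:C, 3:N, 5:C, 6:N, 7:O, 8:C, 9:O, 10:O edges: (1,5,b1); (3,2,b1); (5,0,b2); (5,2,b2); (7,0,b2); (8,1,b1); (8,2,b1); (8,6,b1); (9,7,b1); (10,9,b2)
final:
nodes: 0:O, 1:C, 2:C, 3:N, 5:C, 6:N, 7:O, 8:C, 9:O, 10:O
edges: (1,5,b1); (3,2,b1); (5,0,b2); (5,2,b2); (7,0,b2); (8,1,b1); (8,2,b1); (8,6,b1); (9,7,b1); (10,9,b2)


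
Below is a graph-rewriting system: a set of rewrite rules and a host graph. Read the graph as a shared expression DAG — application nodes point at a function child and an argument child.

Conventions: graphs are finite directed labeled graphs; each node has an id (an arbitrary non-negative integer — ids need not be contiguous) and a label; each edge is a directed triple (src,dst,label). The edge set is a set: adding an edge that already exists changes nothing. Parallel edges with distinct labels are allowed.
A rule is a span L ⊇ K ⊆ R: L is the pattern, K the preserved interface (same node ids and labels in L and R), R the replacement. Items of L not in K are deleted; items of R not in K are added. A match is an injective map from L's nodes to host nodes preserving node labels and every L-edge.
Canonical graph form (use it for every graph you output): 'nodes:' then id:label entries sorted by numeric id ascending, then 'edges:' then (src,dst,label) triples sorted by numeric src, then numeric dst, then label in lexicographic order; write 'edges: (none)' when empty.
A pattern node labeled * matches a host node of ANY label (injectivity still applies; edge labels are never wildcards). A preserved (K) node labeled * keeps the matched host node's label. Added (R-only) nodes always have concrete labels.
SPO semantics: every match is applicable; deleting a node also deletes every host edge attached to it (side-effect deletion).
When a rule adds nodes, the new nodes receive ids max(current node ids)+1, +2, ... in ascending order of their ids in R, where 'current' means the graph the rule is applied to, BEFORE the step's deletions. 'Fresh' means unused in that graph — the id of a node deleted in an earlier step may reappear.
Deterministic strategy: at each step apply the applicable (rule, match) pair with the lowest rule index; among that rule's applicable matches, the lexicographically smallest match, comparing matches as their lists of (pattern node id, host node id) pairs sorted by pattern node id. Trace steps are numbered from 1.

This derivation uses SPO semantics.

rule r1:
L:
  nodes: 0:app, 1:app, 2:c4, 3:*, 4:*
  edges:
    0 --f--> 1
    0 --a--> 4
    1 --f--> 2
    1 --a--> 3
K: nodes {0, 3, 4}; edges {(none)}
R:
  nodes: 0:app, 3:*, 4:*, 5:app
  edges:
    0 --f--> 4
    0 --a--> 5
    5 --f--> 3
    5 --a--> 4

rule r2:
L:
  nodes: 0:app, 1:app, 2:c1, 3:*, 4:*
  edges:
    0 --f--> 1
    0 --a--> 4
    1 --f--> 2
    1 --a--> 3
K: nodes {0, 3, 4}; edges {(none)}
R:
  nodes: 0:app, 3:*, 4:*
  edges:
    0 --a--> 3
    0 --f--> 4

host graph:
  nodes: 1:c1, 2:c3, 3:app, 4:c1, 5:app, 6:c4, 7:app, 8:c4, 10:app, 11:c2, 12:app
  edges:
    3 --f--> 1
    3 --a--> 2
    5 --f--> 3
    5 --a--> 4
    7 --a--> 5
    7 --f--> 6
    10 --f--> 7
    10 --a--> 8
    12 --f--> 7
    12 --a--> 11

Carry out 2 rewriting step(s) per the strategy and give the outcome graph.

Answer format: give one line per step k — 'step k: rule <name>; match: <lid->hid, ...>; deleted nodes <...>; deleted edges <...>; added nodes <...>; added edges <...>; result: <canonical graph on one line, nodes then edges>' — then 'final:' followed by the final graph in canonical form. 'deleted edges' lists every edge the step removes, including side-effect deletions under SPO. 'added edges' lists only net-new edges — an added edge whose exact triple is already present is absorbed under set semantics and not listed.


step 1: rule r1; match: 0->10, 1->7, 2->6, 3->5, 4->8; deleted nodes 6, 7; deleted edges (7,5,a); (7,6,f); (10,7,f); (10,8,a); (12,7,f); added nodes 13; added edges (10,8,f); (10,13,a); (13,5,f); (13,8,a); result: nodes: 1:c1, 2:c3, 3:app, 4:c1, 5:app, 8:c4, 10:app, 11:c2, 12:app, 13:app edges: (3,1,f); (3,2,a); (5,3,f); (5,4,a); (10,8,f); (10,13,a); (12,11,a); (13,5,f); (13,8,a)
step 2: rule r2; match: 0->5, 1->3, 2->1, 3->2, 4->4; deleted nodes 1, 3; deleted edges (3,1,f); (3,2,a); (5,3,f); (5,4,a); added nodes (none); added edges (5,2,a); (5,4,f); result: nodes: 2:c3, 4:c1, 5:app, 8:c4, 10:app, 11:c2, 12:app, 13:app edges: (5,2,a); (5,4,f); (10,8,f); (10,13,a); (12,11,a); (13,5,f); (13,8,a)
final:
nodes: 2:c3, 4:c1, 5:app, 8:c4, 10:app, 11:c2, 12:app, 13:app
edges: (5,2,a); (5,4,f); (10,8,f); (10,13,a); (12,11,a); (13,5,f); (13,8,a)


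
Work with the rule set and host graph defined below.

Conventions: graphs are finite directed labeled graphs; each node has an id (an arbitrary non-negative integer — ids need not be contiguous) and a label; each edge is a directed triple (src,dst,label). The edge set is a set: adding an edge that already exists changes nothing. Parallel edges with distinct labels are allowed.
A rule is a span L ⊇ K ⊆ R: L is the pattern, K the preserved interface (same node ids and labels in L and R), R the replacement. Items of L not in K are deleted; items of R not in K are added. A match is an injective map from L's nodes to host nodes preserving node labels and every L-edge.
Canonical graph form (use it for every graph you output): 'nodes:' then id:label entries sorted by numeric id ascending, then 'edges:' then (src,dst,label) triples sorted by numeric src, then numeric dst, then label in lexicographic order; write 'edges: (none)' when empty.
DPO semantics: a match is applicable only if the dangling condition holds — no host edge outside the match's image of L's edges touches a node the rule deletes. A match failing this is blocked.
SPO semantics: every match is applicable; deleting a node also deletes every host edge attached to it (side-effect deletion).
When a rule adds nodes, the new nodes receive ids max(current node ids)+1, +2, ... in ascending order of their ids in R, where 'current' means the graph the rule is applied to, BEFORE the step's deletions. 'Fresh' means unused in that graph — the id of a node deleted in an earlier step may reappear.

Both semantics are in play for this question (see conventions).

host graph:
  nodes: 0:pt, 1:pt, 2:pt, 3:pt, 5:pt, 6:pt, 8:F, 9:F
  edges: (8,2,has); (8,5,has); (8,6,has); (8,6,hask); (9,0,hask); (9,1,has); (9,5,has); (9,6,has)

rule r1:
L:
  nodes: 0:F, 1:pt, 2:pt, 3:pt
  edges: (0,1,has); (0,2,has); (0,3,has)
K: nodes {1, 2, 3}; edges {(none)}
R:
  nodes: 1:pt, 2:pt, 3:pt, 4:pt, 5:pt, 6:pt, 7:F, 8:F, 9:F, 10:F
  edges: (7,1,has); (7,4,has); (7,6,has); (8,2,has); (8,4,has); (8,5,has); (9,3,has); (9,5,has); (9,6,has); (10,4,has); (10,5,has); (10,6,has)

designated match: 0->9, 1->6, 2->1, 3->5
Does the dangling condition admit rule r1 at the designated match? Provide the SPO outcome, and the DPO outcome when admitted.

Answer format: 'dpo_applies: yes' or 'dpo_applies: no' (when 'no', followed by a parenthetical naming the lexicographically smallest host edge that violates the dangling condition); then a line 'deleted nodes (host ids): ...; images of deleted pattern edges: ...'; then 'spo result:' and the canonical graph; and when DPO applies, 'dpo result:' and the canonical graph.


dpo_applies: no
(the rule deletes node 9, which keeps host edge (9,0,hask) outside the match image — the dangling condition fails, DPO blocks; SPO proceeds and side-deletes such edges)
deleted nodes (host ids): 9; images of deleted pattern edges: (9,1,has); (9,5,has); (9,6,has)
spo result:
nodes: 0:pt, 1:pt, 2:pt, 3:pt, 5:pt, 6:pt, 8:F, 10:pt, 11:pt, 12:pt, 13:F, 14:F, 15:F, 16:F
edges: (8,2,has); (8,5,has); (8,6,has); (8,6,hask); (13,6,has); (13,10,has); (13,12,has); (14,1,has); (14,10,has); (14,11,has); (15,5,has); (15,11,has); (15,12,has); (16,10,has); (16,11,has); (16,12,has)


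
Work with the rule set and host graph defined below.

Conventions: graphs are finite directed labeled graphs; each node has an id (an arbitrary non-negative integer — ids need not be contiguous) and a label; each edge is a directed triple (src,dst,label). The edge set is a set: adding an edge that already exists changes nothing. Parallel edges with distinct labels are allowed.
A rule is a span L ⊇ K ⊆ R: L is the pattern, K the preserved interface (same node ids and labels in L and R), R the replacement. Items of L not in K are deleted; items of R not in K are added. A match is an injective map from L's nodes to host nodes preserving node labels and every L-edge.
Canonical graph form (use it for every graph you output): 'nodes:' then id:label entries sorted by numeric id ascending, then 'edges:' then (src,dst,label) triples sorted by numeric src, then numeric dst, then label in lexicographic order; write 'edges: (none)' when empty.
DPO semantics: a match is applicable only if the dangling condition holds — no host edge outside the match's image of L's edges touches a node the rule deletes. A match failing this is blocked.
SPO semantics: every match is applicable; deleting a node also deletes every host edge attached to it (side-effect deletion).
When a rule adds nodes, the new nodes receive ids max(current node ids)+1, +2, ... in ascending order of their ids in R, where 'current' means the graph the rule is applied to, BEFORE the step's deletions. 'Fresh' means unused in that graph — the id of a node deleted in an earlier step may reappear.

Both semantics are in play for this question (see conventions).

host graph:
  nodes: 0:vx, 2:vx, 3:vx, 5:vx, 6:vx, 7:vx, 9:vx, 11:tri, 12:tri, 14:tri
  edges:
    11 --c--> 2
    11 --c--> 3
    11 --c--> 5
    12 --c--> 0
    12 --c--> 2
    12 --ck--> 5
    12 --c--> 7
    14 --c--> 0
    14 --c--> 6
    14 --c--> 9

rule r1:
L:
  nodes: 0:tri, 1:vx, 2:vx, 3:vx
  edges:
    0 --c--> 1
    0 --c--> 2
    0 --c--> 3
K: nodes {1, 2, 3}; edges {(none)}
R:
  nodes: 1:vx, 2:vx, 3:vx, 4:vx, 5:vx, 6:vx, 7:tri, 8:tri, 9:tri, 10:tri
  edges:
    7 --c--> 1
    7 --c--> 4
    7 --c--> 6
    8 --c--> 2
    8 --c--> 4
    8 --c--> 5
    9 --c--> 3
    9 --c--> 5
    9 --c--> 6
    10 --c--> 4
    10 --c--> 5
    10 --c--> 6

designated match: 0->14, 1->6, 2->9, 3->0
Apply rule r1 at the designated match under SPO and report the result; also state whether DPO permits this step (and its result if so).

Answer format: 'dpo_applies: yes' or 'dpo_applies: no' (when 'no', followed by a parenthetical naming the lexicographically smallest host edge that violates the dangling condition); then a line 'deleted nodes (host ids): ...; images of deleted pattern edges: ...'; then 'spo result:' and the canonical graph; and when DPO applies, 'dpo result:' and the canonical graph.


dpo_applies: yes
deleted nodes (host ids): 14; images of deleted pattern edges: (14,0,c); (14,6,c); (14,9,c)
spo result:
nodes: 0:vx, 2:vx, 3:vx, 5:vx, 6:vx, 7:vx, 9:vx, 11:tri, 12:tri, 15:vx, 16:vx, 17:vx, 18:tri, 19:tri, 20:tri, 21:tri
edges: (11,2,c); (11,3,c); (11,5,c); (12,0,c); (12,2,c); (12,5,ck); (12,7,c); (18,6,c); (18,15,c); (18,17,c); (19,9,c); (19,15,c); (19,16,c); (20,0,c); (20,16,c); (20,17,c); (21,15,c); (21,16,c); (21,17,c)
dpo result:
nodes: 0:vx, 2:vx, 3:vx, 5:vx, 6:vx, 7:vx, 9:vx, 11:tri, 12:tri, 15:vx, 16:vx, 17:vx, 18:tri, 19:tri, 20:tri, 21:tri
edges: (11,2,c); (11,3,c); (11,5,c); (12,0,c); (12,2,c); (12,5,ck); (12,7,c); (18,6,c); (18,15,c); (18,17,c); (19,9,c); (19,15,c); (19,16,c); (20,0,c); (20,16,c); (20,17,c); (21,15,c); (21,16,c); (21,17,c)


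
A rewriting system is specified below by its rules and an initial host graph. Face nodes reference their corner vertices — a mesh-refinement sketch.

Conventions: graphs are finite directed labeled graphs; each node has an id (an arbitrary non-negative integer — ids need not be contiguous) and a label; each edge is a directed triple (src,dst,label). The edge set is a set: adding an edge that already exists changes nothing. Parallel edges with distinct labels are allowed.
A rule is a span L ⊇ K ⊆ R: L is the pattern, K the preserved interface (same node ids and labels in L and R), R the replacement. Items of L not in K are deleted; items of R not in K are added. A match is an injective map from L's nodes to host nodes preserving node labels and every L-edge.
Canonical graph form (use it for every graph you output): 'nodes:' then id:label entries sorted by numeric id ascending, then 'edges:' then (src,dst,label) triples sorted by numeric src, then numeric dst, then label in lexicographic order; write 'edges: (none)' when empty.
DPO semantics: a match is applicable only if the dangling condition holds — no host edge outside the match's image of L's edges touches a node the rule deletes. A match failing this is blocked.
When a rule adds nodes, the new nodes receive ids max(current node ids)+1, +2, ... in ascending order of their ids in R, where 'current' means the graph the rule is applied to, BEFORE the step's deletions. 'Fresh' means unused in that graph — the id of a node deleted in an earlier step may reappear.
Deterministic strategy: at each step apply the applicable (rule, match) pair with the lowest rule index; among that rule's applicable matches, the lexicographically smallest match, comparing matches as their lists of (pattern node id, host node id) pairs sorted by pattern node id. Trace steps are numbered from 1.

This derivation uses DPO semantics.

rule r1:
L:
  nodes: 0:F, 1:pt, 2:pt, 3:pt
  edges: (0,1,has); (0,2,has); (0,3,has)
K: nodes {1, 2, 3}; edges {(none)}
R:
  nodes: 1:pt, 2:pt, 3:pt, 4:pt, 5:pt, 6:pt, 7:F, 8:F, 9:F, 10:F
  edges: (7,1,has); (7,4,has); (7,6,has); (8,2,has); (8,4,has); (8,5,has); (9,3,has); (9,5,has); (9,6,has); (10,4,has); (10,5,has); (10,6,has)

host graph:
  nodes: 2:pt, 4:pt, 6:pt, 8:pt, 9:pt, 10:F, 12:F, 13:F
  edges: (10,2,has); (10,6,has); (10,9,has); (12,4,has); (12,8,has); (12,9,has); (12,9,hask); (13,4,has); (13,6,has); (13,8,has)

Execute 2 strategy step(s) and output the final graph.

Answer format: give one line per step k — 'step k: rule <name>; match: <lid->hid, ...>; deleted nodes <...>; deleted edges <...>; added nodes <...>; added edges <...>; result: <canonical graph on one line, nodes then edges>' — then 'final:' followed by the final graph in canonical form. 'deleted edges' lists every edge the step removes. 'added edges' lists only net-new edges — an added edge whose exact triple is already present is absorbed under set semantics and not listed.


step 1: rule r1; match: 0->10, 1->2, 2->6, 3->9; deleted nodes 10; deleted edges (10,2,has); (10,6,has); (10,9,has); added nodes 14, 15, 16, 17, 18, 19, 20; added edges (17,2,has); (17,14,has); (17,16,has); (18,6,has); (18,14,has); (18,15,has); (19,9,has); (19,15,has); (19,16,has); (20,14,has); (20,15,has); (20,16,has); result: nodes: 2:pt, 4:pt, 6:pt, 8:pt, 9:pt, 12:F, 13:F, 14:pt, 15:pt, 16:pt, 17:F, 18:F, 19:F, 20:F edges: (12,4,has); (12,8,has); (12,9,has); (12,9,hask); (13,4,has); (13,6,has); (13,8,has); (17,2,has); (17,14,has); (17,16,has); (18,6,has); (18,14,has); (18,15,has); (19,9,has); (19,15,has); (19,16,has); (20,14,has); (20,15,has); (20,16,has)
step 2: rule r1; match: 0->13, 1->4, 2->6, 3->8; deleted nodes 13; deleted edges (13,4,has); (13,6,has); (13,8,has); added nodes 21, 22, 23, 24, 25, 26, 27; added edges (24,4,has); (24,21,has); (24,23,has); (25,6,has); (25,21,has); (25,22,has); (26,8,has); (26,22,has); (26,23,has); (27,21,has); (27,22,has); (27,23,has); result: nodes: 2:pt, 4:pt, 6:pt, 8:pt, 9:pt, 12:F, 14:pt, 15:pt, 16:pt, 17:F, 18:F, 19:F, 20:F, 21:pt, 22:pt, 23:pt, 24:F, 25:F, 26:F, 27:F edges: (12,4,has); (12,8,has); (12,9,has); (12,9,hask); (17,2,has); (17,14,has); (17,16,has); (18,6,has); (18,14,has); (18,15,has); (19,9,has); (19,15,has); (19,16,has); (20,14,has); (20,15,has); (20,16,has); (24,4,has); (24,21,has); (24,23,has); (25,6,has); (25,21,has); (25,22,has); (26,8,has); (26,22,has); (26,23,has); (27,21,has); (27,22,has); (27,23,has)
final:
nodes: 2:pt, 4:pt, 6:pt, 8:pt, 9:pt, 12:F, 14:pt, 15:pt, 16:pt, 17:F, 18:F, 19:F, 20:F, 21:pt, 22:pt, 23:pt, 24:F, 25:F, 26:F, 27:F
edges: (12,4,has); (12,8,has); (12,9,has); (12,9,hask); (17,2,has); (17,14,has); (17,16,has); (18,6,has); (18,14,has); (18,15,has); (19,9,has); (19,15,has); (19,16,has); (20,14,has); (20,15,has); (20,16,has); (24,4,has); (24,21,has); (24,23,has); (25,6,has); (25,21,has); (25,22,has); (26,8,has); (26,22,has); (26,23,has); (27,21,has); (27,22,has); (27,23,has)


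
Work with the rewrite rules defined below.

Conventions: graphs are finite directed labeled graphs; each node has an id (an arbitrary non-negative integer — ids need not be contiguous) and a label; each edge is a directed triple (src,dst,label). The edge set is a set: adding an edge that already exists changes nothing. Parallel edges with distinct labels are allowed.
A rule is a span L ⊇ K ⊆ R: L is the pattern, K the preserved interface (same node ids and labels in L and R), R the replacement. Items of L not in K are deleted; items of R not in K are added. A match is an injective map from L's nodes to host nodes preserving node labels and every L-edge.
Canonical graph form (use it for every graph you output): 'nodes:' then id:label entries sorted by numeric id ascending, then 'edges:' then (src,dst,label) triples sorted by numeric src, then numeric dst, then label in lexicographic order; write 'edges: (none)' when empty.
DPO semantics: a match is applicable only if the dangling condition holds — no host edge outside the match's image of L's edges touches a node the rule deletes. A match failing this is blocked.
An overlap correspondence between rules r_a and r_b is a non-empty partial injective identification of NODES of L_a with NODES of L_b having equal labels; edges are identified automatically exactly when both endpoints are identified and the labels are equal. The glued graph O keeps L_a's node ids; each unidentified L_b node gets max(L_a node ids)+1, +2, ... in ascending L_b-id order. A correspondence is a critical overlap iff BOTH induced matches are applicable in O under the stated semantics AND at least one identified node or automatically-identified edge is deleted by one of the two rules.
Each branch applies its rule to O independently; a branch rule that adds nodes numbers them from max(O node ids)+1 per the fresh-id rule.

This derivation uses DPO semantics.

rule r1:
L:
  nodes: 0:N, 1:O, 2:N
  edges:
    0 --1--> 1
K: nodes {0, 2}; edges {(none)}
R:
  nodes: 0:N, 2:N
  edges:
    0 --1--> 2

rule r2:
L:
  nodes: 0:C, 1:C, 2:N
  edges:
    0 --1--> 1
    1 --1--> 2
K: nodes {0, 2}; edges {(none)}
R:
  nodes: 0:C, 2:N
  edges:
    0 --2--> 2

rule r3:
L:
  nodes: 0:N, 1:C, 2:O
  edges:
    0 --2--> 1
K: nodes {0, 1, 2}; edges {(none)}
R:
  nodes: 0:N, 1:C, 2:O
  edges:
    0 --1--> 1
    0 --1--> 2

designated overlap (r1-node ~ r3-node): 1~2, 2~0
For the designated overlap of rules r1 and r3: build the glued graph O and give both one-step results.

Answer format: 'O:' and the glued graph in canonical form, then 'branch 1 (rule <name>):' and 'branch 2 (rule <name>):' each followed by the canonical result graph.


O:
nodes: 0:N, 1:O, 2:N, 3:C
edges: (0,1,1); (2,3,2)
branch 1 (rule r1):
nodes: 0:N, 2:N, 3:C
edges: (0,2,1); (2,3,2)
branch 2 (rule r3):
nodes: 0:N, 1:O, 2:N, 3:C
edges: (0,1,1); (2,1,1); (2,3,1)


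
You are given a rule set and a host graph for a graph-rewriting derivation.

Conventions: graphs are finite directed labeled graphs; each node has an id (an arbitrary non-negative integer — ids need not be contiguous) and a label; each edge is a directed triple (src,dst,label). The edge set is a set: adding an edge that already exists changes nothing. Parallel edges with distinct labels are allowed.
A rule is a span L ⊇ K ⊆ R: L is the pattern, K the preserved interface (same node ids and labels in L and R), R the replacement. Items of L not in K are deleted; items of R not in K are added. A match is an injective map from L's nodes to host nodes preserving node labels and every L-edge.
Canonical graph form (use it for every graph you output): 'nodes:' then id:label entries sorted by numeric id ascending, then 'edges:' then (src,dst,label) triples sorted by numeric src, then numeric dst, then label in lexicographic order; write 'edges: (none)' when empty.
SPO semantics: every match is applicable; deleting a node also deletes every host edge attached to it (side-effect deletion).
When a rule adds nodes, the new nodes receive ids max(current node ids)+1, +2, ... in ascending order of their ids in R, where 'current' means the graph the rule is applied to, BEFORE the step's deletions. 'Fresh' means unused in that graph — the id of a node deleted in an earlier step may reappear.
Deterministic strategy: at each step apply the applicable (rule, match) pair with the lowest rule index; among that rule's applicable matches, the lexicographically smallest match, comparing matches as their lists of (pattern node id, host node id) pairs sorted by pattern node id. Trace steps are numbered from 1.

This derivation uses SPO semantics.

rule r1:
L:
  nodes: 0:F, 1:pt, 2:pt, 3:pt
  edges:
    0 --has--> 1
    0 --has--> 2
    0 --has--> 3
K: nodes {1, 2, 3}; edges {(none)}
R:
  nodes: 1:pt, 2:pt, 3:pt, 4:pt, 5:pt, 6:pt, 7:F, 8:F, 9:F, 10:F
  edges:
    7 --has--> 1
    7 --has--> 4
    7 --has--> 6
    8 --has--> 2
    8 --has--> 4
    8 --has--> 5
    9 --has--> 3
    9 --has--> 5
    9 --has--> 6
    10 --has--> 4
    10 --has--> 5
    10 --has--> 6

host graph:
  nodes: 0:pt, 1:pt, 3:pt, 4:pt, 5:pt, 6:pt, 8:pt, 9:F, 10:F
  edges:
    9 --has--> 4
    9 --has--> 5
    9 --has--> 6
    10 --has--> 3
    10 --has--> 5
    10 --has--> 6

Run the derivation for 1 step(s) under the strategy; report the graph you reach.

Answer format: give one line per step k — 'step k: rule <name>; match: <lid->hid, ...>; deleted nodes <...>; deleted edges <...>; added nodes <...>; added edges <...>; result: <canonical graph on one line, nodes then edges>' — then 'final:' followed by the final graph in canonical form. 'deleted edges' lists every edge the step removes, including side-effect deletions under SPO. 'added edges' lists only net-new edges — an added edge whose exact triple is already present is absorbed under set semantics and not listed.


step 1: rule r1; match: 0->9, 1->4, 2->5, 3->6; deleted nodes 9; deleted edges (9,4,has); (9,5,has); (9,6,has); added nodes 11, 12, 13, 14, 15, 16, 17; added edges (14,4,has); (14,11,has); (14,13,has); (15,5,has); (15,11,has); (15,12,has); (16,6,has); (16,12,has); (16,13,has); (17,11,has); (17,12,has); (17,13,has); result: nodes: 0:pt, 1:pt, 3:pt, 4:pt, 5:pt, 6:pt, 8:pt, 10:F, 11:pt, 12:pt, 13:pt, 14:F, 15:F, 16:F, 17:F edges: (10,3,has); (10,5,has); (10,6,has); (14,4,has); (14,11,has); (14,13,has); (15,5,has); (15,11,has); (15,12,has); (16,6,has); (16,12,has); (16,13,has); (17,11,has); (17,12,has); (17,13,has)
final:
nodes: 0:pt, 1:pt, 3:pt, 4:pt, 5:pt, 6:pt, 8:pt, 10:F, 11:pt, 12:pt, 13:pt, 14:F, 15:F, 16:F, 17:F
edges: (10,3,has); (10,5,has); (10,6,has); (14,4,has); (14,11,has); (14,13,has); (15,5,has); (15,11,has); (15,12,has); (16,6,has); (16,12,has); (16,13,has); (17,11,has); (17,12,has); (17,13,has)


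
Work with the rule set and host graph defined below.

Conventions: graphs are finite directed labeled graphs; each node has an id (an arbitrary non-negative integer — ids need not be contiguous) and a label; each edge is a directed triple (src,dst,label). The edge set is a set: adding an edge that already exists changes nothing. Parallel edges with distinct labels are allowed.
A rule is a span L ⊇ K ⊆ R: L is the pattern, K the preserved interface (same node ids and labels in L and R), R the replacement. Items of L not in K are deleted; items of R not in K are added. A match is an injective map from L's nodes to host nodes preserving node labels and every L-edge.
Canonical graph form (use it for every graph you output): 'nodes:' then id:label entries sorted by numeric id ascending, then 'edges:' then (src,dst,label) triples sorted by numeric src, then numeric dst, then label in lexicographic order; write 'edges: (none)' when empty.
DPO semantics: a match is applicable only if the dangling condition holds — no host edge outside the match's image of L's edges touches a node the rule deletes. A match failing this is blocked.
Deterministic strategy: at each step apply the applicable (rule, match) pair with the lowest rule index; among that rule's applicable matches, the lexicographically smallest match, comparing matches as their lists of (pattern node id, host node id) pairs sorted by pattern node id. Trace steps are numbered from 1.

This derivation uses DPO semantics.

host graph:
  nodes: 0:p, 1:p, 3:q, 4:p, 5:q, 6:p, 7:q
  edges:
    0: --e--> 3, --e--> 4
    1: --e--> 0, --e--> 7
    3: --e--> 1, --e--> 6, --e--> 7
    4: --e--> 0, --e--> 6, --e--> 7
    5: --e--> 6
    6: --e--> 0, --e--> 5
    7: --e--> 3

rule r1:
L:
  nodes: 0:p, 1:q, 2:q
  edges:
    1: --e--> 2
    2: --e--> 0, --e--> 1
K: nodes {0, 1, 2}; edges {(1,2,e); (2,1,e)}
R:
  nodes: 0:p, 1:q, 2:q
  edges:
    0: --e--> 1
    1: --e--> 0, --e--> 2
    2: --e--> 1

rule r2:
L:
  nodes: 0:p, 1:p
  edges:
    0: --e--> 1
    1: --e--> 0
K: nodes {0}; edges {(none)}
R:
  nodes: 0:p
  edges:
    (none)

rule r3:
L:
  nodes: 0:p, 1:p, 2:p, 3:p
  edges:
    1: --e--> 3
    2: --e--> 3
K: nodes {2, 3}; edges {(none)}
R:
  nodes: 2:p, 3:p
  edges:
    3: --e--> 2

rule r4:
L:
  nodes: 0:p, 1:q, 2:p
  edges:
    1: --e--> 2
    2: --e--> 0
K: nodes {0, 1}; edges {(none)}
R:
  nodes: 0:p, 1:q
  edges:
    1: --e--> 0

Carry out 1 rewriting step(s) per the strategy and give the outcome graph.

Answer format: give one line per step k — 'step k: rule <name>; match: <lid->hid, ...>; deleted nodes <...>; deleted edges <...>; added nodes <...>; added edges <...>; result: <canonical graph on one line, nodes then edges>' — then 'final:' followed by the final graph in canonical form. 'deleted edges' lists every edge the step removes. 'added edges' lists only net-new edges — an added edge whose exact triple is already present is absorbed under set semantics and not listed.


step 1: rule r1; match: 0->1, 1->7, 2->3; deleted nodes (none); deleted edges (3,1,e); added nodes (none); added edges (7,1,e); result: nodes: 0:p, 1:p, 3:q, 4:p, 5:q, 6:p, 7:q edges: (0,3,e); (0,4,e); (1,0,e); (1,7,e); (3,6,e); (3,7,e); (4,0,e); (4,6,e); (4,7,e); (5,6,e); (6,0,e); (6,5,e); (7,1,e); (7,3,e)
final:
nodes: 0:p, 1:p, 3:q, 4:p, 5:q, 6:p, 7:q
edges: (0,3,e); (0,4,e); (1,0,e); (1,7,e); (3,6,e); (3,7,e); (4,0,e); (4,6,e); (4,7,e); (5,6,e); (6,0,e); (6,5,e); (7,1,e); (7,3,e)
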